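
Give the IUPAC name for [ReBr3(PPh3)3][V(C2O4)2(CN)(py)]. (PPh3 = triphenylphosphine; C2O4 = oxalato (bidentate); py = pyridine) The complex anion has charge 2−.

The complex anion is given as 2−; its ligand charges sum to -5, so V = +3.
A 1:1 salt means the cation carries the equal and opposite charge, 2+.
Cation: ligand charges sum to -3; for the ion to be 2+, Re = +5.

tribromotris(triphenylphosphine)rhenium(V) cyanodioxalato(pyridine)vanadate(III)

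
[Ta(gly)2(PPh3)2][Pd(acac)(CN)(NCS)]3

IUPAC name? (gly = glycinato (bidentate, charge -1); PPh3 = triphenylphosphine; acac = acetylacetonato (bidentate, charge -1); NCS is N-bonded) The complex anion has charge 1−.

bis(glycinato)bis(triphenylphosphine)tantalum(V) (acetylacetonato)cyanoisothiocyanatopalladate(II)

Both ions are complex: the cation is named first with the plain metal name, the anion second with the -ate form; each ion's ligands are alphabetised independently.
The complex anion is given as 1−; its ligand charges sum to -3, so Pd = +2.
With 3 anions per cation, the cation must be 3×1 = 3+.
Cation: ligand charges sum to -2; for the ion to be 3+, Ta = +5.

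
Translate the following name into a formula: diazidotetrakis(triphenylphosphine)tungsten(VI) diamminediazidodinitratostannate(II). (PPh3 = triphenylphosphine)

Cation [W…]: ligand charges -2, W(VI) ⇒ ion charge 4+.
Anion [Sn…]: ligand charges -4, Sn(II) ⇒ ion charge 2−.
One 4+ cation requires 2 of the 2− anion.

[W(N3)2(PPh3)4][Sn(N3)2(NH3)2(NO3)2]2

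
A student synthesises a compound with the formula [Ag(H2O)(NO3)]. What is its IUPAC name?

There is no counter-ion, so the complex is neutral overall.
Ligand charges: 1×aqua (neutral), 1×nitrato (-1 each); total -1. So Ag + (-1) = 0, giving Ag = +1.
Ligands are named alphabetically: aqua before nitrato.

aquanitratosilver(I)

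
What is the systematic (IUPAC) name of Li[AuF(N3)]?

lithium azidofluoroaurate(I)

The 1 lithium counter-ion carries a total charge of +1, so each complex ion is 1−.
Ligand charges: 1×fluoro (-1 each), 1×azido (-1 each); total -2. So Au + (-2) = 1−, giving Au = +1.
The complex ion is anionic, so gold takes the -ate form aurate(I).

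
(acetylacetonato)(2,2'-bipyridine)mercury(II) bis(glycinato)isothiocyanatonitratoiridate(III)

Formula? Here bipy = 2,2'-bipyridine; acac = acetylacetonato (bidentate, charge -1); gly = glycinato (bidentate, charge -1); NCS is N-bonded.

Cation [Hg…]: ligand charges -1, Hg(II) ⇒ ion charge 1+.
Anion [Ir…]: ligand charges -4, Ir(III) ⇒ ion charge 1−.
One 1+ cation balances one 1− anion.

[Hg(acac)(bipy)][Ir(gly)2(NCS)(NO3)]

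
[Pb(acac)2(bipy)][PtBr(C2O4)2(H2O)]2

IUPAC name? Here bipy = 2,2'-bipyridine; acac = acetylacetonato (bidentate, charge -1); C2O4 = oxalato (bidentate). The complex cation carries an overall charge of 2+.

Both ions are complex: the cation is named first with the plain metal name, the anion second with the -ate form; each ion's ligands are alphabetised independently.
The complex cation is given as 2+; its ligand charges sum to -2, so Pb = +4.
With 2 anions per cation, each anion must be 2/2 = 1−.
Anion: ligand charges sum to -5; for the ion to be 1−, Pt = +4.

bis(acetylacetonato)(2,2'-bipyridine)lead(IV) aquabromodioxalatoplatinate(IV)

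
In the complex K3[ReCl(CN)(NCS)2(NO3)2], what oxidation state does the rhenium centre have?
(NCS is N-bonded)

+3

3 potassium outside the brackets (+1 each) → the complex ion is 3−.
Ligand charges: 2×NO3 = -2; 1×CN = -1; 2×NCS = -2; 1×Cl = -1; sum -6.
Re + (-6) = 3− ⇒ Re is +3.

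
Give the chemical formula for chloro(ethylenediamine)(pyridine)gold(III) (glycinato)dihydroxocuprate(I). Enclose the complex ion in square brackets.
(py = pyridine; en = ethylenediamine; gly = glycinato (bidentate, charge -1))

Cation [Au…]: ligand charges -1, Au(III) ⇒ ion charge 2+.
Anion [Cu…]: ligand charges -3, Cu(I) ⇒ ion charge 2−.
One 2+ cation balances one 2− anion.

[AuCl(en)(py)][Cu(gly)(OH)2]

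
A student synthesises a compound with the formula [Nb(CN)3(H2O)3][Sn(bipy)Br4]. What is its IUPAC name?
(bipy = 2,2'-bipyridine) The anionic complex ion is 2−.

triaquatricyanoniobium(V) (2,2'-bipyridine)tetrabromostannate(II)

Both ions are complex: the cation is named first with the plain metal name, the anion second with the -ate form; each ion's ligands are alphabetised independently.
The complex anion is given as 2−; its ligand charges sum to -4, so Sn = +2.
A 1:1 salt means the cation carries the equal and opposite charge, 2+.
Cation: ligand charges sum to -3; for the ion to be 2+, Nb = +5.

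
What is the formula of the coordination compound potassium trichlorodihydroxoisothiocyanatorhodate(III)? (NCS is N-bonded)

K3[RhCl3(NCS)(OH)2]

Ligands: 3 chloro (Cl, -1), 1 isothiocyanato (NCS, -1), 2 hydroxo (OH, -1). Ligand charge sum = -6.
Charge balance with potassium (+1) requires 1 complex ion per 3 potassium.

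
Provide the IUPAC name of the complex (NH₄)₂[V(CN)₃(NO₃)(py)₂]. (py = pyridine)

The 2 ammonium counter-ions carry a total charge of +2, so each complex ion is 2−.
Ligand charges: 1×nitrato (-1 each), 3×cyano (-1 each), 2×pyridine (neutral); total -4. So V + (-4) = 2−, giving V = +2.
The complex ion is anionic, so vanadium takes the -ate form vanadate(II).

ammonium tricyanonitratobis(pyridine)vanadate(II)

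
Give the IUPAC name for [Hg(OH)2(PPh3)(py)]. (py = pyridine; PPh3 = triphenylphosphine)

There is no counter-ion, so the complex is neutral overall.
Ligand charges: 1×pyridine (neutral), 1×triphenylphosphine (neutral), 2×hydroxo (-1 each); total -2. So Hg + (-2) = 0, giving Hg = +2.
Ligands are named alphabetically: hydroxo before pyridine before triphenylphosphine.

dihydroxo(pyridine)(triphenylphosphine)mercury(II)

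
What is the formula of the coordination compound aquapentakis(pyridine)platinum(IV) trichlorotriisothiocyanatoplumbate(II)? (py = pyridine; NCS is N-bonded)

Cation [Pt…]: ligand charges 0, Pt(IV) ⇒ ion charge 4+.
Anion [Pb…]: ligand charges -6, Pb(II) ⇒ ion charge 4−.
One 4+ cation balances one 4− anion.

[Pt(H2O)(py)5][PbCl3(NCS)3]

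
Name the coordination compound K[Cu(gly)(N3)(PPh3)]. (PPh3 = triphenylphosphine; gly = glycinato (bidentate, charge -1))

The 1 potassium counter-ion carries a total charge of +1, so each complex ion is 1−.
Ligand charges: 1×triphenylphosphine (neutral), 1×glycinato (-1 each), 1×azido (-1 each); total -2. So Cu + (-2) = 1−, giving Cu = +1.
Ligands are named alphabetically: azido before glycinato before triphenylphosphine.
The complex ion is anionic, so copper takes the -ate form cuprate(I).

potassium azido(glycinato)(triphenylphosphine)cuprate(I)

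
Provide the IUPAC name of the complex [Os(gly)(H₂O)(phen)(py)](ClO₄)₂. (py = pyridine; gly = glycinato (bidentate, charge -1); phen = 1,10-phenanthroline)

aqua(glycinato)(1,10-phenanthroline)(pyridine)osmium(III) perchlorate

The 2 perchlorate counter-ions carry a total charge of -2, so each complex ion is 2+.
Ligand charges: 1×pyridine (neutral), 1×aqua (neutral), 1×glycinato (-1 each), 1×1,10-phenanthroline (neutral); total -1. So Os + (-1) = 2+, giving Os = +3.
Ligands are named alphabetically: aqua before glycinato before phenanthroline before pyridine.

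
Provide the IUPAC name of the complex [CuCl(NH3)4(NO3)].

tetraamminechloronitratocopper(II)

There is no counter-ion, so the complex is neutral overall.
Ligand charges: 4×ammine (neutral), 1×chloro (-1 each), 1×nitrato (-1 each); total -2. So Cu + (-2) = 0, giving Cu = +2.
Ligands are named alphabetically: ammine before chloro before nitrato.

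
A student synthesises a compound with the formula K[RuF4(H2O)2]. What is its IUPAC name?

The 1 potassium counter-ion carries a total charge of +1, so each complex ion is 1−.
Ligand charges: 2×aqua (neutral), 4×fluoro (-1 each); total -4. So Ru + (-4) = 1−, giving Ru = +3.
The complex ion is anionic, so ruthenium takes the -ate form ruthenate(III).

potassium diaquatetrafluororuthenate(III)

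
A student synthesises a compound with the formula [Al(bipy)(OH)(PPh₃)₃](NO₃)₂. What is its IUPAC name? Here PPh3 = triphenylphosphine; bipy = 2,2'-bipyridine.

The 2 nitrate counter-ions carry a total charge of -2, so each complex ion is 2+.
Ligand charges: 3×triphenylphosphine (neutral), 1×2,2'-bipyridine (neutral), 1×hydroxo (-1 each); total -1. So Al + (-1) = 2+, giving Al = +3.
Ligands are named alphabetically: bipyridine before hydroxo before triphenylphosphine.

(2,2'-bipyridine)hydroxotris(triphenylphosphine)aluminium(III) nitrate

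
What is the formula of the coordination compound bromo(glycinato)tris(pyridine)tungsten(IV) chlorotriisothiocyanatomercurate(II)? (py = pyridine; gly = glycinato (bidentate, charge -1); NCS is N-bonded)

[WBr(gly)(py)3][HgCl(NCS)3]

Cation [W…]: ligand charges -2, W(IV) ⇒ ion charge 2+.
Anion [Hg…]: ligand charges -4, Hg(II) ⇒ ion charge 2−.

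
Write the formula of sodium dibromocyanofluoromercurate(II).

Na2[HgBr2(CN)F]

Ligands: 2 bromo (Br, -1), 1 cyano (CN, -1), 1 fluoro (F, -1). Ligand charge sum = -4.
Charge balance with sodium (+1) requires 1 complex ion per 2 sodium.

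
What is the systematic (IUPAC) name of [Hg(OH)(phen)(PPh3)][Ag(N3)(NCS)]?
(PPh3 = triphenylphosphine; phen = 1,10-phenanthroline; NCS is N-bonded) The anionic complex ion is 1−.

hydroxo(1,10-phenanthroline)(triphenylphosphine)mercury(II) azidoisothiocyanatoargentate(I)

The complex anion is given as 1−; its ligand charges sum to -2, so Ag = +1.
A 1:1 salt means the cation carries the equal and opposite charge, 1+.
Cation: ligand charges sum to -1; for the ion to be 1+, Hg = +2.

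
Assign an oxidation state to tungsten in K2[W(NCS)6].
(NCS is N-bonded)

2 potassium outside the brackets (+1 each) → the complex ion is 2−.
Ligand charges: 6×NCS = -6; sum -6.
W + (-6) = 2− ⇒ W is +4.

+4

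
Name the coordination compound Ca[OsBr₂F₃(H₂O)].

The 1 calcium counter-ion carries a total charge of +2, so each complex ion is 2−.
Ligand charges: 2×bromo (-1 each), 1×aqua (neutral), 3×fluoro (-1 each); total -5. So Os + (-5) = 2−, giving Os = +3.
The complex ion is anionic, so osmium takes the -ate form osmate(III).

calcium aquadibromotrifluoroosmate(III)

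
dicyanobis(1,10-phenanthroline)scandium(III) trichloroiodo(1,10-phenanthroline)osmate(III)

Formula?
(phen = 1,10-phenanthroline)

[Sc(CN)2(phen)2][OsCl3I(phen)]

Cation [Sc…]: ligand charges -2, Sc(III) ⇒ ion charge 1+.
Anion [Os…]: ligand charges -4, Os(III) ⇒ ion charge 1−.
One 1+ cation balances one 1− anion.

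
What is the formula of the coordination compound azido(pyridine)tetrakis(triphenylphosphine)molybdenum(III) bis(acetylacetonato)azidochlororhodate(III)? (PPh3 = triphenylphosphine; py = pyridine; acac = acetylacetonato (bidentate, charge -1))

[Mo(N3)(PPh3)4(py)][Rh(acac)2Cl(N3)]2

Cation [Mo…]: ligand charges -1, Mo(III) ⇒ ion charge 2+.
Anion [Rh…]: ligand charges -4, Rh(III) ⇒ ion charge 1−.
One 2+ cation requires 2 of the 1− anion.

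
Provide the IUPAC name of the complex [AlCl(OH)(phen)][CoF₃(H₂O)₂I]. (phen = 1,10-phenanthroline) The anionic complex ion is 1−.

Both ions are complex: the cation is named first with the plain metal name, the anion second with the -ate form; each ion's ligands are alphabetised independently.
The complex anion is given as 1−; its ligand charges sum to -4, so Co = +3.
A 1:1 salt means the cation carries the equal and opposite charge, 1+.
Cation: ligand charges sum to -2; for the ion to be 1+, Al = +3.

chlorohydroxo(1,10-phenanthroline)aluminium(III) diaquatrifluoroiodocobaltate(III)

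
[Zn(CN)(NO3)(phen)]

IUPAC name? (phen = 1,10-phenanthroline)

cyanonitrato(1,10-phenanthroline)zinc(II)

There is no counter-ion, so the complex is neutral overall.
Ligand charges: 1×1,10-phenanthroline (neutral), 1×nitrato (-1 each), 1×cyano (-1 each); total -2. So Zn + (-2) = 0, giving Zn = +2.
Ligands are named alphabetically: cyano before nitrato before phenanthroline.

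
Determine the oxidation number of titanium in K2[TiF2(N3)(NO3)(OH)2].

+4

2 potassium outside the brackets (+1 each) → the complex ion is 2−.
Ligand charges: 1×NO3 = -1; 2×OH = -2; 2×F = -2; 1×N3 = -1; sum -6.
Ti + (-6) = 2− ⇒ Ti is +4.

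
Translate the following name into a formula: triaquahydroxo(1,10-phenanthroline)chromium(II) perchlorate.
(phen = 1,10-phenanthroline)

[Cr(H2O)3(OH)(phen)]ClO4

Ligands: 3 aqua (H2O, neutral), 1 hydroxo (OH, -1), 1 1,10-phenanthroline (phen, neutral). Ligand charge sum = -1.
With Cr in oxidation state +2, the complex ion is [Cr...]^1+.
Charge balance with perchlorate (-1) requires 1 complex ion per 1 perchlorate.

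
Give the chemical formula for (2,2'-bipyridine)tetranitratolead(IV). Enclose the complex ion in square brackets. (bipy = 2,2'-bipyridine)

Ligands: 1 2,2'-bipyridine (bipy, neutral), 4 nitrato (NO3, -1). Ligand charge sum = -4.
With Pb in oxidation state +4, the complex ion is [Pb...].

[Pb(bipy)(NO3)4]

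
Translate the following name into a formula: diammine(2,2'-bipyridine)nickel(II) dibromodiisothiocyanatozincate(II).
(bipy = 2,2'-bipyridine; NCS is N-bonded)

Cation [Ni…]: ligand charges 0, Ni(II) ⇒ ion charge 2+.
Anion [Zn…]: ligand charges -4, Zn(II) ⇒ ion charge 2−.
One 2+ cation balances one 2− anion.

[Ni(bipy)(NH3)2][ZnBr2(NCS)2]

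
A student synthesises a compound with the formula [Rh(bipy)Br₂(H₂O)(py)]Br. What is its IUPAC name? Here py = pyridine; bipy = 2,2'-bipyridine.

The 1 bromide counter-ion carries a total charge of -1, so each complex ion is 1+.
Ligand charges: 1×aqua (neutral), 1×pyridine (neutral), 1×2,2'-bipyridine (neutral), 2×bromo (-1 each); total -2. So Rh + (-2) = 1+, giving Rh = +3.
Ligands are named alphabetically: aqua before bipyridine before bromo before pyridine.

aqua(2,2'-bipyridine)dibromo(pyridine)rhodium(III) bromide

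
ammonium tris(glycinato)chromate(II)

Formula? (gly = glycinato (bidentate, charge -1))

Ligands: 3 glycinato (gly, -1). Ligand charge sum = -3.
With Cr in oxidation state +2, the complex ion is [Cr...]^1−.
Charge balance with ammonium (+1) requires 1 complex ion per 1 ammonium.

NH4[Cr(gly)3]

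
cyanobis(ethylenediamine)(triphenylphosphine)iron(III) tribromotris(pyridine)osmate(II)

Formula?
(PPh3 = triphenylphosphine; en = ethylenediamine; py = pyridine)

Cation [Fe…]: ligand charges -1, Fe(III) ⇒ ion charge 2+.
Anion [Os…]: ligand charges -3, Os(II) ⇒ ion charge 1−.

[Fe(CN)(en)2(PPh3)][OsBr3(py)3]2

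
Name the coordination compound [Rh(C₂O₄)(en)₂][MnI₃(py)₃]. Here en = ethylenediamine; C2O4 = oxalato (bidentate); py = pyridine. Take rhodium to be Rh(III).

bis(ethylenediamine)oxalatorhodium(III) triiodotris(pyridine)manganate(II)

Both ions are complex: the cation is named first with the plain metal name, the anion second with the -ate form; each ion's ligands are alphabetised independently.
Rh is given as +3; the cation's ligand charges sum to -2, so the complex cation is 1+.
A 1:1 salt means the anion carries the equal and opposite charge, 1−.
Anion: ligand charges sum to -3; for the ion to be 1−, Mn = +2.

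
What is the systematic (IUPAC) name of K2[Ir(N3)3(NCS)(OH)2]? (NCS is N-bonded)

potassium triazidodihydroxoisothiocyanatoiridate(IV)

The 2 potassium counter-ions carry a total charge of +2, so each complex ion is 2−.
Ligand charges: 3×azido (-1 each), 1×isothiocyanato (-1 each), 2×hydroxo (-1 each); total -6. So Ir + (-6) = 2−, giving Ir = +4.
Ligands are named alphabetically: azido before hydroxo before isothiocyanato.
The complex ion is anionic, so iridium takes the -ate form iridate(IV).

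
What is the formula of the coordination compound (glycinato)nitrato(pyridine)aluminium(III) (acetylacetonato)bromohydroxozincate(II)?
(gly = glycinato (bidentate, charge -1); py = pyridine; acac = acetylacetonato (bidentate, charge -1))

Cation [Al…]: ligand charges -2, Al(III) ⇒ ion charge 1+.
Anion [Zn…]: ligand charges -3, Zn(II) ⇒ ion charge 1−.

[Al(gly)(NO3)(py)][Zn(acac)Br(OH)]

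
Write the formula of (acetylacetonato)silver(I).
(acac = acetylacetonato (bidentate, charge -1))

[Ag(acac)]

Ligands: 1 acetylacetonato (acac, -1). Ligand charge sum = -1.
With Ag in oxidation state +1, the complex ion is [Ag...].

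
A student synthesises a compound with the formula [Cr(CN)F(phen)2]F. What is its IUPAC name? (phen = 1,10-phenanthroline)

cyanofluorobis(1,10-phenanthroline)chromium(III) fluoride

The 1 fluoride counter-ion carries a total charge of -1, so each complex ion is 1+.
Ligand charges: 1×fluoro (-1 each), 1×cyano (-1 each), 2×1,10-phenanthroline (neutral); total -2. So Cr + (-2) = 1+, giving Cr = +3.
Ligands are named alphabetically: cyano before fluoro before phenanthroline.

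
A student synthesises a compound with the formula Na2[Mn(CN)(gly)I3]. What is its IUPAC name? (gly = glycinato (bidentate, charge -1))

The 2 sodium counter-ions carry a total charge of +2, so each complex ion is 2−.
Ligand charges: 3×iodo (-1 each), 1×glycinato (-1 each), 1×cyano (-1 each); total -5. So Mn + (-5) = 2−, giving Mn = +3.
The complex ion is anionic, so manganese takes the -ate form manganate(III).

sodium cyano(glycinato)triiodomanganate(III)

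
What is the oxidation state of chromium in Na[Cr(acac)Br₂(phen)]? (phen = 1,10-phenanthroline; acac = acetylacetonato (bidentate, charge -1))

1 sodium outside the brackets (+1 each) → the complex ion is 1−.
Ligand charges: 1×phen neutral; 2×Br = -2; 1×acac = -1; sum -3.
Cr + (-3) = 1− ⇒ Cr is +2.

+2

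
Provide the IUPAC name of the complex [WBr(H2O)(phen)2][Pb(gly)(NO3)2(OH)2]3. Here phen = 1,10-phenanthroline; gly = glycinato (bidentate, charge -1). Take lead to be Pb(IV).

Pb is given as +4; the anion's ligand charges sum to -5, so the complex anion is 1−.
With 3 anions per cation, the cation must be 3×1 = 3+.
Cation: ligand charges sum to -1; for the ion to be 3+, W = +4.

aquabromobis(1,10-phenanthroline)tungsten(IV) (glycinato)dihydroxodinitratoplumbate(IV)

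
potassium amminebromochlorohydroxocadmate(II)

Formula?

K[CdBrCl(NH3)(OH)]

Ligands: 1 hydroxo (OH, -1), 1 bromo (Br, -1), 1 ammine (NH3, neutral), 1 chloro (Cl, -1). Ligand charge sum = -3.
With Cd in oxidation state +2, the complex ion is [Cd...]^1−.
Charge balance with potassium (+1) requires 1 complex ion per 1 potassium.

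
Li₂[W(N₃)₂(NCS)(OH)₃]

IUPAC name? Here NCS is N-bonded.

lithium diazidotrihydroxoisothiocyanatotungstate(IV)

The 2 lithium counter-ions carry a total charge of +2, so each complex ion is 2−.
Ligand charges: 3×hydroxo (-1 each), 1×isothiocyanato (-1 each), 2×azido (-1 each); total -6. So W + (-6) = 2−, giving W = +4.
Ligands are named alphabetically: azido before hydroxo before isothiocyanato.
The complex ion is anionic, so tungsten takes the -ate form tungstate(IV).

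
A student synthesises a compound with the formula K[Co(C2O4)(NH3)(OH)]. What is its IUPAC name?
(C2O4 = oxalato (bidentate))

The 1 potassium counter-ion carries a total charge of +1, so each complex ion is 1−.
Ligand charges: 1×ammine (neutral), 1×oxalato (-2 each), 1×hydroxo (-1 each); total -3. So Co + (-3) = 1−, giving Co = +2.
Ligands are named alphabetically: ammine before hydroxo before oxalato.
The complex ion is anionic, so cobalt takes the -ate form cobaltate(II).

potassium amminehydroxooxalatocobaltate(II)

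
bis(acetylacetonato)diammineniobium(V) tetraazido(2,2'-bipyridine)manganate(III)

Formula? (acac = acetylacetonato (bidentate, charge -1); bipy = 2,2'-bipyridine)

[Nb(acac)2(NH3)2][Mn(bipy)(N3)4]3

Cation [Nb…]: ligand charges -2, Nb(V) ⇒ ion charge 3+.
Anion [Mn…]: ligand charges -4, Mn(III) ⇒ ion charge 1−.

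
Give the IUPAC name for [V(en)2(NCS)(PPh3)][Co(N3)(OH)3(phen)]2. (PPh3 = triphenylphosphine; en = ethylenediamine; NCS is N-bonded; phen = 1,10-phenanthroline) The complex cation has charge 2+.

Both ions are complex: the cation is named first with the plain metal name, the anion second with the -ate form; each ion's ligands are alphabetised independently.
The complex cation is given as 2+; its ligand charges sum to -1, so V = +3.
With 2 anions per cation, each anion must be 2/2 = 1−.
Anion: ligand charges sum to -4; for the ion to be 1−, Co = +3.

bis(ethylenediamine)isothiocyanato(triphenylphosphine)vanadium(III) azidotrihydroxo(1,10-phenanthroline)cobaltate(III)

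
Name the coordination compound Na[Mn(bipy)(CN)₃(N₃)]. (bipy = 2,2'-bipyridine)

The 1 sodium counter-ion carries a total charge of +1, so each complex ion is 1−.
Ligand charges: 1×2,2'-bipyridine (neutral), 1×azido (-1 each), 3×cyano (-1 each); total -4. So Mn + (-4) = 1−, giving Mn = +3.
Ligands are named alphabetically: azido before bipyridine before cyano.
The complex ion is anionic, so manganese takes the -ate form manganate(III).

sodium azido(2,2'-bipyridine)tricyanomanganate(III)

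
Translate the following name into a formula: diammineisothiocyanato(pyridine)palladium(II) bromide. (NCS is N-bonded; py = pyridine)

[Pd(NCS)(NH3)2(py)]Br

Ligands: 1 isothiocyanato (NCS, -1), 2 ammine (NH3, neutral), 1 pyridine (py, neutral). Ligand charge sum = -1.
Charge balance with bromide (-1) requires 1 complex ion per 1 bromide.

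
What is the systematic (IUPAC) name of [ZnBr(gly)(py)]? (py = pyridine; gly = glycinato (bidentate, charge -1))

There is no counter-ion, so the complex is neutral overall.
Ligand charges: 1×pyridine (neutral), 1×bromo (-1 each), 1×glycinato (-1 each); total -2. So Zn + (-2) = 0, giving Zn = +2.
Ligands are named alphabetically: bromo before glycinato before pyridine.

bromo(glycinato)(pyridine)zinc(II)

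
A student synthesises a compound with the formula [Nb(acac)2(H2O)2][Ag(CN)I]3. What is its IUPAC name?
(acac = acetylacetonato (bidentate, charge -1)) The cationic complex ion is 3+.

The complex cation is given as 3+; its ligand charges sum to -2, so Nb = +5.
With 3 anions per cation, each anion must be 3/3 = 1−.
Anion: ligand charges sum to -2; for the ion to be 1−, Ag = +1.

bis(acetylacetonato)diaquaniobium(V) cyanoiodoargentate(I)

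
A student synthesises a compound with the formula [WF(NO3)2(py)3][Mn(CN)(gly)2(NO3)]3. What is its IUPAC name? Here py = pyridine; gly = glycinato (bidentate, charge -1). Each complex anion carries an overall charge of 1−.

fluorodinitratotris(pyridine)tungsten(VI) cyanobis(glycinato)nitratomanganate(III)

The complex anion is given as 1−; its ligand charges sum to -4, so Mn = +3.
With 3 anions per cation, the cation must be 3×1 = 3+.
Cation: ligand charges sum to -3; for the ion to be 3+, W = +6.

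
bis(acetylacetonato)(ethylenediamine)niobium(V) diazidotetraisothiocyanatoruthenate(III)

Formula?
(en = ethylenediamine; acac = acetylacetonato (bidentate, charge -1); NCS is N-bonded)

Cation [Nb…]: ligand charges -2, Nb(V) ⇒ ion charge 3+.
Anion [Ru…]: ligand charges -6, Ru(III) ⇒ ion charge 3−.
One 3+ cation balances one 3− anion.

[Nb(acac)2(en)][Ru(N3)2(NCS)4]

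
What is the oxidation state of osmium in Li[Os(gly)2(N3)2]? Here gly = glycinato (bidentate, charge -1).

1 lithium outside the brackets (+1 each) → the complex ion is 1−.
Ligand charges: 2×N3 = -2; 2×gly = -2; sum -4.
Os + (-4) = 1− ⇒ Os is +3.

+3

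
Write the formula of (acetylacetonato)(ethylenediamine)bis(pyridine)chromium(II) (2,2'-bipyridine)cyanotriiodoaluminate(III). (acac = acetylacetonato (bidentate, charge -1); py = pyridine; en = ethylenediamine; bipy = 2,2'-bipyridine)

Cation [Cr…]: ligand charges -1, Cr(II) ⇒ ion charge 1+.
Anion [Al…]: ligand charges -4, Al(III) ⇒ ion charge 1−.

[Cr(acac)(en)(py)2][Al(bipy)(CN)I3]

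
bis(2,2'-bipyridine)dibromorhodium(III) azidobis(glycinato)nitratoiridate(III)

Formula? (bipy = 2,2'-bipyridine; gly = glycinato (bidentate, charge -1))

[Rh(bipy)2Br2][Ir(gly)2(N3)(NO3)]

Cation [Rh…]: ligand charges -2, Rh(III) ⇒ ion charge 1+.
Anion [Ir…]: ligand charges -4, Ir(III) ⇒ ion charge 1−.
One 1+ cation balances one 1− anion.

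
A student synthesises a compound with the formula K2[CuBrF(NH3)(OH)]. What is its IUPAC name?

The 2 potassium counter-ions carry a total charge of +2, so each complex ion is 2−.
Ligand charges: 1×fluoro (-1 each), 1×bromo (-1 each), 1×hydroxo (-1 each), 1×ammine (neutral); total -3. So Cu + (-3) = 2−, giving Cu = +1.
Ligands are named alphabetically: ammine before bromo before fluoro before hydroxo.
The complex ion is anionic, so copper takes the -ate form cuprate(I).

potassium amminebromofluorohydroxocuprate(I)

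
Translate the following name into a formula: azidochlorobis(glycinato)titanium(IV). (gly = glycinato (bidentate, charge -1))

Ligands: 1 chloro (Cl, -1), 2 glycinato (gly, -1), 1 azido (N3, -1). Ligand charge sum = -4.
With Ti in oxidation state +4, the complex ion is [Ti...].

[TiCl(gly)2(N3)]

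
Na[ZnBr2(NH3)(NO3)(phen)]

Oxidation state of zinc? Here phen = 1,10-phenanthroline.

+2

1 sodium outside the brackets (+1 each) → the complex ion is 1−.
Ligand charges: 1×NH3 neutral; 1×NO3 = -1; 1×phen neutral; 2×Br = -2; sum -3.
Zn + (-3) = 1− ⇒ Zn is +2.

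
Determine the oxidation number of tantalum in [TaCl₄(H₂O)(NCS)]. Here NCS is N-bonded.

No counter-ion: the bracketed complex is neutral.
Ligand charges: 1×H2O neutral; 1×NCS = -1; 4×Cl = -4; sum -5.
Ta + (-5) = 0 ⇒ Ta is +5.

+5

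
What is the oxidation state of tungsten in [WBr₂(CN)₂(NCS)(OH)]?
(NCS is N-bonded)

No counter-ion: the bracketed complex is neutral.
Ligand charges: 2×CN = -2; 2×Br = -2; 1×OH = -1; 1×NCS = -1; sum -6.
W + (-6) = 0 ⇒ W is +6.

+6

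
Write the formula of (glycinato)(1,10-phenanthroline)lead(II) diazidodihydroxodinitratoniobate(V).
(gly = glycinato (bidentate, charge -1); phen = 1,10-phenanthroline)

[Pb(gly)(phen)][Nb(N3)2(NO3)2(OH)2]

Cation [Pb…]: ligand charges -1, Pb(II) ⇒ ion charge 1+.
Anion [Nb…]: ligand charges -6, Nb(V) ⇒ ion charge 1−.
One 1+ cation balances one 1− anion.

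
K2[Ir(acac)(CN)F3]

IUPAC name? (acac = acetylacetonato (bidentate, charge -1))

potassium (acetylacetonato)cyanotrifluoroiridate(III)

The 2 potassium counter-ions carry a total charge of +2, so each complex ion is 2−.
Ligand charges: 1×acetylacetonato (-1 each), 1×cyano (-1 each), 3×fluoro (-1 each); total -5. So Ir + (-5) = 2−, giving Ir = +3.
Ligands are named alphabetically: acetylacetonato before cyano before fluoro.
The complex ion is anionic, so iridium takes the -ate form iridate(III).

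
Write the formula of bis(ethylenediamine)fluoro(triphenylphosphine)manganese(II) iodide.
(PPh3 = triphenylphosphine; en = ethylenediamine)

Ligands: 1 fluoro (F, -1), 1 triphenylphosphine (PPh3, neutral), 2 ethylenediamine (en, neutral). Ligand charge sum = -1.
With Mn in oxidation state +2, the complex ion is [Mn...]^1+.
Charge balance with iodide (-1) requires 1 complex ion per 1 iodide.

[Mn(en)2F(PPh3)]I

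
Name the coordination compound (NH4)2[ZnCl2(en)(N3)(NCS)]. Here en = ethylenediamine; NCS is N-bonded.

ammonium azidodichloro(ethylenediamine)isothiocyanatozincate(II)

The 2 ammonium counter-ions carry a total charge of +2, so each complex ion is 2−.
Ligand charges: 2×chloro (-1 each), 1×ethylenediamine (neutral), 1×azido (-1 each), 1×isothiocyanato (-1 each); total -4. So Zn + (-4) = 2−, giving Zn = +2.
The complex ion is anionic, so zinc takes the -ate form zincate(II).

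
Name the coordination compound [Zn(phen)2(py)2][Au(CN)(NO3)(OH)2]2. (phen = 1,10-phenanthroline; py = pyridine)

bis(1,10-phenanthroline)bis(pyridine)zinc(II) cyanodihydroxonitratoaurate(III)

Both ions are complex: the cation is named first with the plain metal name, the anion second with the -ate form; each ion's ligands are alphabetised independently.
Zinc is always +2 in its complexes; the cation's ligand charges sum to 0, so the complex cation is 2+.
With 2 anions per cation, each anion must be 2/2 = 1−.
Anion: ligand charges sum to -4; for the ion to be 1−, Au = +3.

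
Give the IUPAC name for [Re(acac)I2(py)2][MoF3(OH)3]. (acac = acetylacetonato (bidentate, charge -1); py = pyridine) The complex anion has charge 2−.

The complex anion is given as 2−; its ligand charges sum to -6, so Mo = +4.
A 1:1 salt means the cation carries the equal and opposite charge, 2+.
Cation: ligand charges sum to -3; for the ion to be 2+, Re = +5.

(acetylacetonato)diiodobis(pyridine)rhenium(V) trifluorotrihydroxomolybdate(IV)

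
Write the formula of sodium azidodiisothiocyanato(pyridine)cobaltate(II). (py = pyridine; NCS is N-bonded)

Ligands: 1 pyridine (py, neutral), 1 azido (N3, -1), 2 isothiocyanato (NCS, -1). Ligand charge sum = -3.
With Co in oxidation state +2, the complex ion is [Co...]^1−.
Charge balance with sodium (+1) requires 1 complex ion per 1 sodium.

Na[Co(N3)(NCS)2(py)]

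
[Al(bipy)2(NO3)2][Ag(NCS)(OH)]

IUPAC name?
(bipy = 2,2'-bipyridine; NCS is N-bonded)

bis(2,2'-bipyridine)dinitratoaluminium(III) hydroxoisothiocyanatoargentate(I)

Aluminium is always +3 in its complexes; the cation's ligand charges sum to -2, so the complex cation is 1+.
A 1:1 salt means the anion carries the equal and opposite charge, 1−.
Anion: ligand charges sum to -2; for the ion to be 1−, Ag = +1.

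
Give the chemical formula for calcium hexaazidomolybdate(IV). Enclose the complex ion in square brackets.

Ligands: 6 azido (N3, -1). Ligand charge sum = -6.
With Mo in oxidation state +4, the complex ion is [Mo...]^2−.
Charge balance with calcium (+2) requires 1 complex ion per 1 calcium.

Ca[Mo(N3)6]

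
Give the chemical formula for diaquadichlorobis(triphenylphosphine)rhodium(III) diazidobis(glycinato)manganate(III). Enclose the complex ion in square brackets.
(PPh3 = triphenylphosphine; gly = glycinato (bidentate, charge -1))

[RhCl2(H2O)2(PPh3)2][Mn(gly)2(N3)2]

Cation [Rh…]: ligand charges -2, Rh(III) ⇒ ion charge 1+.
Anion [Mn…]: ligand charges -4, Mn(III) ⇒ ion charge 1−.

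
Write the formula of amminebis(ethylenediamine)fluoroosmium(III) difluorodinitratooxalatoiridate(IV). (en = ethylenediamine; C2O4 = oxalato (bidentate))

Cation [Os…]: ligand charges -1, Os(III) ⇒ ion charge 2+.
Anion [Ir…]: ligand charges -6, Ir(IV) ⇒ ion charge 2−.
One 2+ cation balances one 2− anion.

[Os(en)2F(NH3)][Ir(C2O4)F2(NO3)2]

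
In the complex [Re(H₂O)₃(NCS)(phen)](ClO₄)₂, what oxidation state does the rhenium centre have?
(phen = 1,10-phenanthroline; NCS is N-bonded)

+3

2 perchlorate outside the brackets (-1 each) → the complex ion is 2+.
Ligand charges: 3×H2O neutral; 1×phen neutral; 1×NCS = -1; sum -1.
Re + (-1) = 2+ ⇒ Re is +3.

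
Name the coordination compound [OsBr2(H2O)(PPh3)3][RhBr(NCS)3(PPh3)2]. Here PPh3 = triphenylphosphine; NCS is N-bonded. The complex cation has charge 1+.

Both ions are complex: the cation is named first with the plain metal name, the anion second with the -ate form; each ion's ligands are alphabetised independently.
The complex cation is given as 1+; its ligand charges sum to -2, so Os = +3.
A 1:1 salt means the anion carries the equal and opposite charge, 1−.
Anion: ligand charges sum to -4; for the ion to be 1−, Rh = +3.

aquadibromotris(triphenylphosphine)osmium(III) bromotriisothiocyanatobis(triphenylphosphine)rhodate(III)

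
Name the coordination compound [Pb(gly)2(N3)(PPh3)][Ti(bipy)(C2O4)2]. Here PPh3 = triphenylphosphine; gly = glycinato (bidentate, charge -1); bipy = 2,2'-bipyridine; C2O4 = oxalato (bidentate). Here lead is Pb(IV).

azidobis(glycinato)(triphenylphosphine)lead(IV) (2,2'-bipyridine)dioxalatotitanate(III)

Pb is given as +4; the cation's ligand charges sum to -3, so the complex cation is 1+.
A 1:1 salt means the anion carries the equal and opposite charge, 1−.
Anion: ligand charges sum to -4; for the ion to be 1−, Ti = +3.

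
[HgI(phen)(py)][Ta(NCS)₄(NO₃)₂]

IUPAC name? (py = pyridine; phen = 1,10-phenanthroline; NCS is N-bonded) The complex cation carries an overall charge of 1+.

Both ions are complex: the cation is named first with the plain metal name, the anion second with the -ate form; each ion's ligands are alphabetised independently.
The complex cation is given as 1+; its ligand charges sum to -1, so Hg = +2.
A 1:1 salt means the anion carries the equal and opposite charge, 1−.
Anion: ligand charges sum to -6; for the ion to be 1−, Ta = +5.

iodo(1,10-phenanthroline)(pyridine)mercury(II) tetraisothiocyanatodinitratotantalate(V)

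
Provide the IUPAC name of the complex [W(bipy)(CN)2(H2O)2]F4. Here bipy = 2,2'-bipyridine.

The 4 fluoride counter-ions carry a total charge of -4, so each complex ion is 4+.
Ligand charges: 2×cyano (-1 each), 1×2,2'-bipyridine (neutral), 2×aqua (neutral); total -2. So W + (-2) = 4+, giving W = +6.
Ligands are named alphabetically: aqua before bipyridine before cyano.

diaqua(2,2'-bipyridine)dicyanotungsten(VI) fluoride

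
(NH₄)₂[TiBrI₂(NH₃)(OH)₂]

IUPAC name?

The 2 ammonium counter-ions carry a total charge of +2, so each complex ion is 2−.
Ligand charges: 2×hydroxo (-1 each), 2×iodo (-1 each), 1×ammine (neutral), 1×bromo (-1 each); total -5. So Ti + (-5) = 2−, giving Ti = +3.
Ligands are named alphabetically: ammine before bromo before hydroxo before iodo.
The complex ion is anionic, so titanium takes the -ate form titanate(III).

ammonium amminebromodihydroxodiiodotitanate(III)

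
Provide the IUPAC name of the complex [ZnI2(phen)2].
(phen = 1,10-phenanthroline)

diiodobis(1,10-phenanthroline)zinc(II)

There is no counter-ion, so the complex is neutral overall.
Ligand charges: 2×1,10-phenanthroline (neutral), 2×iodo (-1 each); total -2. So Zn + (-2) = 0, giving Zn = +2.
Ligands are named alphabetically: iodo before phenanthroline.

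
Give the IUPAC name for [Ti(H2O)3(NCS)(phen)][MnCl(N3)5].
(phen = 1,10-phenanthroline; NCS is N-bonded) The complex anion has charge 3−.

triaquaisothiocyanato(1,10-phenanthroline)titanium(IV) pentaazidochloromanganate(III)

Both ions are complex: the cation is named first with the plain metal name, the anion second with the -ate form; each ion's ligands are alphabetised independently.
The complex anion is given as 3−; its ligand charges sum to -6, so Mn = +3.
A 1:1 salt means the cation carries the equal and opposite charge, 3+.
Cation: ligand charges sum to -1; for the ion to be 3+, Ti = +4.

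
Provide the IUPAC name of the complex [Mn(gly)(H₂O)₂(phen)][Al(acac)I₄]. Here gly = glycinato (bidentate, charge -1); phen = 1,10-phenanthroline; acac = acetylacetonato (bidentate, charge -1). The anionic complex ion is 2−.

The complex anion is given as 2−; its ligand charges sum to -5, so Al = +3.
A 1:1 salt means the cation carries the equal and opposite charge, 2+.
Cation: ligand charges sum to -1; for the ion to be 2+, Mn = +3.

diaqua(glycinato)(1,10-phenanthroline)manganese(III) (acetylacetonato)tetraiodoaluminate(III)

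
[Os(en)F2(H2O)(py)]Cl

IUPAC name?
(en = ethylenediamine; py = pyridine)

aqua(ethylenediamine)difluoro(pyridine)osmium(III) chloride

The 1 chloride counter-ion carries a total charge of -1, so each complex ion is 1+.
Ligand charges: 2×fluoro (-1 each), 1×ethylenediamine (neutral), 1×pyridine (neutral), 1×aqua (neutral); total -2. So Os + (-2) = 1+, giving Os = +3.
Ligands are named alphabetically: aqua before ethylenediamine before fluoro before pyridine.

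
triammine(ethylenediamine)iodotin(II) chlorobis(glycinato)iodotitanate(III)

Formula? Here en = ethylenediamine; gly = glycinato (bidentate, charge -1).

Cation [Sn…]: ligand charges -1, Sn(II) ⇒ ion charge 1+.
Anion [Ti…]: ligand charges -4, Ti(III) ⇒ ion charge 1−.
One 1+ cation balances one 1− anion.

[Sn(en)I(NH3)3][TiCl(gly)2I]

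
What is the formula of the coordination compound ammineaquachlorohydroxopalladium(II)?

[PdCl(H2O)(NH3)(OH)]

Ligands: 1 chloro (Cl, -1), 1 aqua (H2O, neutral), 1 hydroxo (OH, -1), 1 ammine (NH3, neutral). Ligand charge sum = -2.
With Pd in oxidation state +2, the complex ion is [Pd...].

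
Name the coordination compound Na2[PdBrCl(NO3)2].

sodium bromochlorodinitratopalladate(II)

The 2 sodium counter-ions carry a total charge of +2, so each complex ion is 2−.
Ligand charges: 1×bromo (-1 each), 1×chloro (-1 each), 2×nitrato (-1 each); total -4. So Pd + (-4) = 2−, giving Pd = +2.
The complex ion is anionic, so palladium takes the -ate form palladate(II).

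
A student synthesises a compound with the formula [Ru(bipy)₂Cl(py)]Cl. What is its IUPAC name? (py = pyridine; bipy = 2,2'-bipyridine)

The 1 chloride counter-ion carries a total charge of -1, so each complex ion is 1+.
Ligand charges: 1×pyridine (neutral), 2×2,2'-bipyridine (neutral), 1×chloro (-1 each); total -1. So Ru + (-1) = 1+, giving Ru = +2.
Ligands are named alphabetically: bipyridine before chloro before pyridine.

bis(2,2'-bipyridine)chloro(pyridine)ruthenium(II) chloride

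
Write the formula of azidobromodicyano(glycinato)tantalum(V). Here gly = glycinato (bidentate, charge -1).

Ligands: 1 glycinato (gly, -1), 1 bromo (Br, -1), 2 cyano (CN, -1), 1 azido (N3, -1). Ligand charge sum = -5.
With Ta in oxidation state +5, the complex ion is [Ta...].

[TaBr(CN)2(gly)(N3)]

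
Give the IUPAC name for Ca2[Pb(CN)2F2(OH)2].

The 2 calcium counter-ions carry a total charge of +4, so each complex ion is 4−.
Ligand charges: 2×fluoro (-1 each), 2×cyano (-1 each), 2×hydroxo (-1 each); total -6. So Pb + (-6) = 4−, giving Pb = +2.
Ligands are named alphabetically: cyano before fluoro before hydroxo.
The complex ion is anionic, so lead takes the -ate form plumbate(II).

calcium dicyanodifluorodihydroxoplumbate(II)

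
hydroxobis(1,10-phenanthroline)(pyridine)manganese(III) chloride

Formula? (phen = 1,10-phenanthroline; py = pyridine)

Ligands: 2 1,10-phenanthroline (phen, neutral), 1 pyridine (py, neutral), 1 hydroxo (OH, -1). Ligand charge sum = -1.
Charge balance with chloride (-1) requires 1 complex ion per 2 chloride.

[Mn(OH)(phen)2(py)]Cl2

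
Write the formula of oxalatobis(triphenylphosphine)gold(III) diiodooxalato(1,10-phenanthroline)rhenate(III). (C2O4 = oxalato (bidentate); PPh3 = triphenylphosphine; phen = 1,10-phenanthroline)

[Au(C2O4)(PPh3)2][Re(C2O4)I2(phen)]

Cation [Au…]: ligand charges -2, Au(III) ⇒ ion charge 1+.
Anion [Re…]: ligand charges -4, Re(III) ⇒ ion charge 1−.
One 1+ cation balances one 1− anion.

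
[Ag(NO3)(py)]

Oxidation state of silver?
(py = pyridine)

+1

No counter-ion: the bracketed complex is neutral.
Ligand charges: 1×py neutral; 1×NO3 = -1; sum -1.
Ag + (-1) = 0 ⇒ Ag is +1.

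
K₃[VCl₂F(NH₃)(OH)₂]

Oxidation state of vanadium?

+2

3 potassium outside the brackets (+1 each) → the complex ion is 3−.
Ligand charges: 2×OH = -2; 1×F = -1; 2×Cl = -2; 1×NH3 neutral; sum -5.
V + (-5) = 3− ⇒ V is +2.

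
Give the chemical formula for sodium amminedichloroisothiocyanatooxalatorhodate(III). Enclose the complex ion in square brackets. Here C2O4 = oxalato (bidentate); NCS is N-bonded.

Ligands: 2 chloro (Cl, -1), 1 oxalato (C2O4, -2), 1 ammine (NH3, neutral), 1 isothiocyanato (NCS, -1). Ligand charge sum = -5.
With Rh in oxidation state +3, the complex ion is [Rh...]^2−.
Charge balance with sodium (+1) requires 1 complex ion per 2 sodium.

Na2[Rh(C2O4)Cl2(NCS)(NH3)]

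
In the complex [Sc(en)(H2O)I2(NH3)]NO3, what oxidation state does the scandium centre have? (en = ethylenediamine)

1 nitrate outside the brackets (-1 each) → the complex ion is 1+.
Ligand charges: 1×H2O neutral; 1×NH3 neutral; 2×I = -2; 1×en neutral; sum -2.
Sc + (-2) = 1+ ⇒ Sc is +3.

+3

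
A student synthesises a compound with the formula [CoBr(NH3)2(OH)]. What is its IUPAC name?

diamminebromohydroxocobalt(II)

There is no counter-ion, so the complex is neutral overall.
Ligand charges: 1×hydroxo (-1 each), 1×bromo (-1 each), 2×ammine (neutral); total -2. So Co + (-2) = 0, giving Co = +2.
Ligands are named alphabetically: ammine before bromo before hydroxo.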